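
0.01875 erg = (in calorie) 4.481e-10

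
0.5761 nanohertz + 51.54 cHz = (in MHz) 5.154e-07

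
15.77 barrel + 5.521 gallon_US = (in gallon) 667.9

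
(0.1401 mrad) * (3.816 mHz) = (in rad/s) 5.346e-07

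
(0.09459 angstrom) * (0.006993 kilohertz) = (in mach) 1.943e-13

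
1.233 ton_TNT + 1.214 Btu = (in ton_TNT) 1.233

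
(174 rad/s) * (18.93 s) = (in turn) 524.2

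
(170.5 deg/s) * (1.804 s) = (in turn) 0.8544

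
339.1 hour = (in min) 2.035e+04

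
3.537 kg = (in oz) 124.8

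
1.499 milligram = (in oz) 5.288e-05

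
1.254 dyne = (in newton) 1.254e-05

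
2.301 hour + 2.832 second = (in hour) 2.302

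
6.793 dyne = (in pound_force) 1.527e-05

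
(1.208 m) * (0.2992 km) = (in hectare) 0.03614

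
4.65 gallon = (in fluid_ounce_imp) 619.5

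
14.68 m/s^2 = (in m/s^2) 14.68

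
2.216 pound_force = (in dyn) 9.857e+05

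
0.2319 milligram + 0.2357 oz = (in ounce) 0.2357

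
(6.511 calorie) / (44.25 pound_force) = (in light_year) 1.463e-17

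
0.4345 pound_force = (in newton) 1.933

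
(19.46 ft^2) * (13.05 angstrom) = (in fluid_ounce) 7.978e-05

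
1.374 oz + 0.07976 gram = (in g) 39.03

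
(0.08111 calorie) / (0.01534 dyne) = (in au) 1.479e-05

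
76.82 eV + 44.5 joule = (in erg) 4.45e+08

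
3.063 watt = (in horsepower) 0.004108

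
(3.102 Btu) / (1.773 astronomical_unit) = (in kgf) 1.258e-09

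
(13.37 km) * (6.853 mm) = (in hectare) 0.009162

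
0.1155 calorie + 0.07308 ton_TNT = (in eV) 1.908e+27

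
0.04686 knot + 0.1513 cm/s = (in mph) 0.05731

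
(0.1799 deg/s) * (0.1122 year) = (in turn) 1768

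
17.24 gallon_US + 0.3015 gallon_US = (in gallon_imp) 14.61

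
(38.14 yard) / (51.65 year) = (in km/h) 7.708e-08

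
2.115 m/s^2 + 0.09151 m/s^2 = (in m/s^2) 2.207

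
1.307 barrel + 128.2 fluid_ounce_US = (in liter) 211.6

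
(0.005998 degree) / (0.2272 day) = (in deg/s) 3.056e-07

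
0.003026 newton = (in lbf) 0.0006803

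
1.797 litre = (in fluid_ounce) 60.76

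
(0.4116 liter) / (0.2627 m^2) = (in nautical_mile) 8.46e-07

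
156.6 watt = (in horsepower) 0.21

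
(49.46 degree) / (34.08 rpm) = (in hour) 6.719e-05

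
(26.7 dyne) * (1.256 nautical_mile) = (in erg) 6.211e+06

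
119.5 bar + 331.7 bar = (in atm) 445.3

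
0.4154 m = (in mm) 415.4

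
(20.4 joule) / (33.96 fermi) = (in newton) 6.007e+14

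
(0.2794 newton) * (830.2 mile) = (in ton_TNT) 8.922e-05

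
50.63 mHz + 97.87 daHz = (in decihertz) 9788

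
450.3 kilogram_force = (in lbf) 992.7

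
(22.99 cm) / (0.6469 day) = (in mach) 1.208e-08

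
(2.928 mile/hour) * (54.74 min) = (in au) 2.874e-08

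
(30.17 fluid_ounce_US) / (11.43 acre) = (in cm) 1.929e-06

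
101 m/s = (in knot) 196.3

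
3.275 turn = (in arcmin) 7.074e+04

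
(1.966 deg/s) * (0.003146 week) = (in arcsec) 1.347e+07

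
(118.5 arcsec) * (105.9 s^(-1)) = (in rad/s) 0.06084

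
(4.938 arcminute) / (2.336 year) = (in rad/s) 1.95e-11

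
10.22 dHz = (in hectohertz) 0.01022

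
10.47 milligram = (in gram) 0.01047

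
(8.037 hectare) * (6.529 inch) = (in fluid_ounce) 4.507e+08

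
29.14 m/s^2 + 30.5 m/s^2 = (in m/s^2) 59.64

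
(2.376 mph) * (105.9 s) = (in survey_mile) 0.06989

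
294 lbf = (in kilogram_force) 133.4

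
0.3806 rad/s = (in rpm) 3.634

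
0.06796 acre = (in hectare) 0.0275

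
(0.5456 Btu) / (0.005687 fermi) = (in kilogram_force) 1.032e+19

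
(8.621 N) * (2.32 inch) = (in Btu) 0.0004815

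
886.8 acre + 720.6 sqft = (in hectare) 358.9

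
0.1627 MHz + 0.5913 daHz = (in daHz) 1.627e+04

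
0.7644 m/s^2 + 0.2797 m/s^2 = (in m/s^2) 1.044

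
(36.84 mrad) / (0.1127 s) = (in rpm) 3.122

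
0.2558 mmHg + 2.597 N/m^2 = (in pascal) 36.7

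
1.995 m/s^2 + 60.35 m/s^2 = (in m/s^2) 62.34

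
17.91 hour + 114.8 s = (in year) 0.002048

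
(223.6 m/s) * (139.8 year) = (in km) 9.858e+08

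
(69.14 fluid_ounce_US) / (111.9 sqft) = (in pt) 0.5575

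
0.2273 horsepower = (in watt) 169.5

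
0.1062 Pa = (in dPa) 1.062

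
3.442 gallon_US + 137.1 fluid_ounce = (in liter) 17.08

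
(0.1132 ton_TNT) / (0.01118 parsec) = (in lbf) 3.086e-07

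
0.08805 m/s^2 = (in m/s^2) 0.08805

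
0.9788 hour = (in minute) 58.73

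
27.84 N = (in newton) 27.84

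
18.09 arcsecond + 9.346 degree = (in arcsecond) 3.366e+04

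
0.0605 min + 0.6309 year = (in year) 0.6309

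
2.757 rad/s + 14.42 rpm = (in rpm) 40.75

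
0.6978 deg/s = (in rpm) 0.1163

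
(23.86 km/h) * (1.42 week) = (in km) 5692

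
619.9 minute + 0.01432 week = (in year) 0.001454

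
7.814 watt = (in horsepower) 0.01048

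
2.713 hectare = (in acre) 6.704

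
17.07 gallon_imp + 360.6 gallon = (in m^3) 1.443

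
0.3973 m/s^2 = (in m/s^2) 0.3973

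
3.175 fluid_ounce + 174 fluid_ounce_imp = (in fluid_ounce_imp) 177.3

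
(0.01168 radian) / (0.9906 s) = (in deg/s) 0.6756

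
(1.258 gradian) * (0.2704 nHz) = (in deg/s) 3.061e-10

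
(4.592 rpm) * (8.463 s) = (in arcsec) 8.394e+05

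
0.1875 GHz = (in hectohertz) 1.875e+06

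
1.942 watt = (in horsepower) 0.002604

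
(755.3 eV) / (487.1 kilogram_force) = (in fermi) 2.533e-05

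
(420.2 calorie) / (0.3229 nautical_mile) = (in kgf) 0.2998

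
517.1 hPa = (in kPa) 51.71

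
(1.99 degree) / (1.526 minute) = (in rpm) 0.003622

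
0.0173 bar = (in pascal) 1730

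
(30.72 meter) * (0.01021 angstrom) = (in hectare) 3.137e-15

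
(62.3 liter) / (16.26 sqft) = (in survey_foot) 0.1353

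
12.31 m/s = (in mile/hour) 27.54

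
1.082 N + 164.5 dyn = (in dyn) 1.084e+05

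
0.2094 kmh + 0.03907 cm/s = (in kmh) 0.2108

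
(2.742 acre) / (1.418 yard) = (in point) 2.426e+07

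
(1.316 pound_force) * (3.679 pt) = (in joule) 0.007598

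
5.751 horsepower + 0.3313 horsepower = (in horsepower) 6.082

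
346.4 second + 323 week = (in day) 2261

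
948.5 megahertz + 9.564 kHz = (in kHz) 9.485e+05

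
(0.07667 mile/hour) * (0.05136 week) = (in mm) 1.065e+06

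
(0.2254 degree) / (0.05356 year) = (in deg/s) 1.334e-07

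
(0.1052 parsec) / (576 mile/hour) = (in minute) 2.101e+11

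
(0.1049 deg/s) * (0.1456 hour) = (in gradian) 61.09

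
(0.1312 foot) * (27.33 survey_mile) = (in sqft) 1.893e+04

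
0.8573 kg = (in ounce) 30.24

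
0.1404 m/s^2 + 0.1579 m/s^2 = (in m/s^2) 0.2983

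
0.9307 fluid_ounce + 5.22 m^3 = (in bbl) 32.83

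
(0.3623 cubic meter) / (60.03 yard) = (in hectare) 6.6e-07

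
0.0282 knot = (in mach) 4.261e-05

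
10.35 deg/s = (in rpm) 1.725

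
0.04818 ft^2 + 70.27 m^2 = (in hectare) 0.007027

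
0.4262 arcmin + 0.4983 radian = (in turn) 0.07933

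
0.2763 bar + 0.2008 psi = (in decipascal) 2.901e+05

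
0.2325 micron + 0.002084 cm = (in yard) 2.305e-05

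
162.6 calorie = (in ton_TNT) 1.626e-07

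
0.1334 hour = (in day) 0.005558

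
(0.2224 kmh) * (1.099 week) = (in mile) 25.51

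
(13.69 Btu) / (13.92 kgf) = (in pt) 2.999e+05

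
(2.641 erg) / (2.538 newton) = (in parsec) 3.372e-24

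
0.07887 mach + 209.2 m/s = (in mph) 528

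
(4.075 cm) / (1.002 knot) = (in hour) 2.196e-05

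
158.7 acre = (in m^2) 6.422e+05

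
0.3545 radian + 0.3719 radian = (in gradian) 46.24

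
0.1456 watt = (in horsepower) 0.0001953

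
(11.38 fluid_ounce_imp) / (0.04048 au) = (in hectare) 5.339e-18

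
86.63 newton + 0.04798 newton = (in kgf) 8.839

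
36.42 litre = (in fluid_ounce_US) 1232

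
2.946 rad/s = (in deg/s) 168.8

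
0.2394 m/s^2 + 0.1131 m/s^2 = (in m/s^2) 0.3525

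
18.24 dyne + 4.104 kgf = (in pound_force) 9.048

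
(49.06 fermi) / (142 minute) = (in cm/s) 5.758e-16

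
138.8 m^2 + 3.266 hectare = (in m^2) 3.28e+04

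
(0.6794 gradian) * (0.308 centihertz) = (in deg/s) 0.001883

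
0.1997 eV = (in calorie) 7.647e-21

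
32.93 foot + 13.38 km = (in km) 13.39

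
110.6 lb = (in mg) 5.017e+07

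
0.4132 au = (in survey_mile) 3.841e+07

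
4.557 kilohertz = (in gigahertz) 4.557e-06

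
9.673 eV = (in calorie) 3.704e-19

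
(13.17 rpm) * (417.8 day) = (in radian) 4.978e+07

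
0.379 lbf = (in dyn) 1.686e+05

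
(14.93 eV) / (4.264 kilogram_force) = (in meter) 5.72e-20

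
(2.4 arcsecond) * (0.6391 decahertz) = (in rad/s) 7.436e-05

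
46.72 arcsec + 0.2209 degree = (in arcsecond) 842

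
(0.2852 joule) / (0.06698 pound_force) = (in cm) 95.72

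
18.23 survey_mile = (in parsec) 9.508e-13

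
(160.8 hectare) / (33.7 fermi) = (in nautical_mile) 2.576e+16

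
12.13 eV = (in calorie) 4.645e-19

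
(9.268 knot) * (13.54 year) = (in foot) 6.679e+09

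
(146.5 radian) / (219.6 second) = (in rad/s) 0.6671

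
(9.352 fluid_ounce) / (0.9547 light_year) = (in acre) 7.567e-24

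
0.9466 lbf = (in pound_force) 0.9466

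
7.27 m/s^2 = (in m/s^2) 7.27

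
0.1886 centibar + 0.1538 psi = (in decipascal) 1.249e+04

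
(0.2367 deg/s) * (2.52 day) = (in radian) 899.5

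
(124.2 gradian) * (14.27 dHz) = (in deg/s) 159.5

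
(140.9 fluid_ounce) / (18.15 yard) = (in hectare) 2.511e-08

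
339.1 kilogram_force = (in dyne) 3.325e+08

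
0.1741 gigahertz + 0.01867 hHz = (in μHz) 1.741e+14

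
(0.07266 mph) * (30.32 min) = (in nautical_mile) 0.03191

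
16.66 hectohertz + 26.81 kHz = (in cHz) 2.848e+06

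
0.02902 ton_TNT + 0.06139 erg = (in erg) 1.214e+15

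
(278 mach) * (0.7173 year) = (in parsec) 6.939e-05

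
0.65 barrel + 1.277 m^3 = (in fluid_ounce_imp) 4.858e+04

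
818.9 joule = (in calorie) 195.7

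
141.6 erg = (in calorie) 3.384e-06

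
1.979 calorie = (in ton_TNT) 1.979e-09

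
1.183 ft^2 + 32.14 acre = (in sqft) 1.4e+06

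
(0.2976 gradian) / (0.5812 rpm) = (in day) 8.89e-07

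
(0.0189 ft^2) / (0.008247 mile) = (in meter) 0.0001323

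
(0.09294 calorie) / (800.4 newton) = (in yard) 0.0005313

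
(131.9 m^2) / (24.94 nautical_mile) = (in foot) 0.009369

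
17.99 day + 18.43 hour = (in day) 18.76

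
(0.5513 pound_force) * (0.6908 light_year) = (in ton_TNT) 3.831e+06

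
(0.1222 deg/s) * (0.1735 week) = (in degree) 1.282e+04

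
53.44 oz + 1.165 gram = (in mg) 1.516e+06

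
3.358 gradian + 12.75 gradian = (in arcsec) 5.219e+04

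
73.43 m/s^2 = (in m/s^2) 73.43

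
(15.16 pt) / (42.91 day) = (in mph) 3.227e-09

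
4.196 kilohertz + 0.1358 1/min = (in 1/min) 2.518e+05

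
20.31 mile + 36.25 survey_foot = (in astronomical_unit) 2.186e-07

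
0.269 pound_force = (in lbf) 0.269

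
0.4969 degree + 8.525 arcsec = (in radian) 0.008714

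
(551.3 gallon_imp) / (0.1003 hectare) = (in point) 7.083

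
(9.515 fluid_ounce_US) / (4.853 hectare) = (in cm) 5.798e-07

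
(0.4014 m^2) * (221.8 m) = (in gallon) 2.352e+04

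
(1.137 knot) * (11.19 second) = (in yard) 7.158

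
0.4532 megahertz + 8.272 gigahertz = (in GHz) 8.272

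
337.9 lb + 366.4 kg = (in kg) 519.7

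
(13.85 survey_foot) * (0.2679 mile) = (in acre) 0.4497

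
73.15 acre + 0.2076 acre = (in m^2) 2.969e+05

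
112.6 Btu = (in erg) 1.188e+12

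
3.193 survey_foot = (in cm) 97.32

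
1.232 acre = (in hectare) 0.4986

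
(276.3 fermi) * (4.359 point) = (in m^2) 4.249e-16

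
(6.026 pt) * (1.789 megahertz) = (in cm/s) 3.803e+05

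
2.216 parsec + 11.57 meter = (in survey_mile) 4.249e+13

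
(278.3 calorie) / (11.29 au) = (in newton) 6.894e-10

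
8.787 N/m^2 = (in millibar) 0.08787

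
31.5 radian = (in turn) 5.013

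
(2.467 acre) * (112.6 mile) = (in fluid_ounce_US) 6.117e+13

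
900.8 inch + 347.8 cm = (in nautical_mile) 0.01423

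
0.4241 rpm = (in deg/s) 2.545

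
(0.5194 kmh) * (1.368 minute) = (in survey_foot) 38.85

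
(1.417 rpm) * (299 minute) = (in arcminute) 9.152e+06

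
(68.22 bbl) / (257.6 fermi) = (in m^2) 4.21e+13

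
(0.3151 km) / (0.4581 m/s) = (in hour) 0.1911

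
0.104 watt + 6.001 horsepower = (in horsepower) 6.001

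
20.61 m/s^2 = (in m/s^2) 20.61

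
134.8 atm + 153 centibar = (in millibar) 1.381e+05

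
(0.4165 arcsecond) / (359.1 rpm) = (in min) 8.949e-10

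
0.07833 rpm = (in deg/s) 0.47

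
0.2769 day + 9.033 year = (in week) 471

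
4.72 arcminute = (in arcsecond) 283.2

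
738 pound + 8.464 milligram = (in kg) 334.8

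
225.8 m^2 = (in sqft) 2430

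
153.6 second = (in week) 0.000254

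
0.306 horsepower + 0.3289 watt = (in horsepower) 0.3064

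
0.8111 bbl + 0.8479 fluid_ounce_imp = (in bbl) 0.8113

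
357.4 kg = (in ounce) 1.261e+04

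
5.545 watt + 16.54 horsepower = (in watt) 1.234e+04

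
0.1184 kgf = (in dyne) 1.161e+05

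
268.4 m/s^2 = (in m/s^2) 268.4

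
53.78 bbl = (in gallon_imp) 1881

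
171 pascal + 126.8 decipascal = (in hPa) 1.837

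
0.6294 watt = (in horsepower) 0.000844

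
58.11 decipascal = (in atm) 5.735e-05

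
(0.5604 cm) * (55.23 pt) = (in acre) 2.698e-08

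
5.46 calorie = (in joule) 22.84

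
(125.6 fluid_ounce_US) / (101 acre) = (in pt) 2.576e-05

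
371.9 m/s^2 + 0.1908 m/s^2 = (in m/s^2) 372.1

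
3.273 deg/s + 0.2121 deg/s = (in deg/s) 3.485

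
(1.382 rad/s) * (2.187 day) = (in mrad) 2.611e+08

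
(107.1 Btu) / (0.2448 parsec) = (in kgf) 1.525e-12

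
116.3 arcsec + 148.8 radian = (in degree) 8526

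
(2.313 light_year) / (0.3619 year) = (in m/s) 1.917e+09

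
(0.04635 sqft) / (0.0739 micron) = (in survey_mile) 36.21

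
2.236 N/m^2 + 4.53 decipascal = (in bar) 2.689e-05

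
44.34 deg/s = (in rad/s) 0.7739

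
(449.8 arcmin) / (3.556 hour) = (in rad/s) 1.022e-05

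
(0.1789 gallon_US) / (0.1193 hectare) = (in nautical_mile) 3.065e-10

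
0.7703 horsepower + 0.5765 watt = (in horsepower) 0.7711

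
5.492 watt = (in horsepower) 0.007365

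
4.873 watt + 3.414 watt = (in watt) 8.287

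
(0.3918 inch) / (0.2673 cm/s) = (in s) 3.723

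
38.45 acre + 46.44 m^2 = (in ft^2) 1.675e+06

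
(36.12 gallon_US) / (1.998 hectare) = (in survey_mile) 4.252e-09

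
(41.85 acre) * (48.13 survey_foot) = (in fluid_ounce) 8.401e+10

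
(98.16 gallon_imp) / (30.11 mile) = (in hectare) 9.209e-10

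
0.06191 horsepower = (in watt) 46.17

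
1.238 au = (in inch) 7.291e+12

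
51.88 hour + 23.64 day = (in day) 25.8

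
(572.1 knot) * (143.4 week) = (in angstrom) 2.553e+20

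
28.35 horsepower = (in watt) 2.114e+04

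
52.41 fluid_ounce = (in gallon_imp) 0.3409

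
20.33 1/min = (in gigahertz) 3.388e-10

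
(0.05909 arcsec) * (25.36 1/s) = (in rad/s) 7.265e-06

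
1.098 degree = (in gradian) 1.22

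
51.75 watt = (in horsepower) 0.0694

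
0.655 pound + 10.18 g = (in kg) 0.3073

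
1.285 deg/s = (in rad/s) 0.02243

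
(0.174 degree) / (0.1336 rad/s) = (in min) 0.0003789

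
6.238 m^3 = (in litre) 6238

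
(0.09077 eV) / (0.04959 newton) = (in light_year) 3.1e-35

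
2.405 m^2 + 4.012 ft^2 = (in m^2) 2.778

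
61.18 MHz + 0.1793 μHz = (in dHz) 6.118e+08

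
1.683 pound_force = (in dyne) 7.486e+05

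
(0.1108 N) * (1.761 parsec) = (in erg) 6.021e+22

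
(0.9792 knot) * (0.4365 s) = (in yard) 0.2405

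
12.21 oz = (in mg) 3.461e+05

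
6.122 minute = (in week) 0.0006073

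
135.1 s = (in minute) 2.252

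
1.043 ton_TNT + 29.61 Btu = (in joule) 4.364e+09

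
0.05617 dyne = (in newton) 5.617e-07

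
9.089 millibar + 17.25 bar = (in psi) 250.3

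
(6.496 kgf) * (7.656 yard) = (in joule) 446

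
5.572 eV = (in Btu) 8.461e-22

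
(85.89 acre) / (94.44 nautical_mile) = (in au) 1.328e-11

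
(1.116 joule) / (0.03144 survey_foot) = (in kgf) 11.88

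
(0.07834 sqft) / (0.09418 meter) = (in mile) 4.802e-05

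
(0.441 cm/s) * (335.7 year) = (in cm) 4.669e+09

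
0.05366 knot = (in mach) 8.107e-05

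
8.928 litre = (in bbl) 0.05616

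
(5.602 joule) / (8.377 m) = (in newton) 0.6687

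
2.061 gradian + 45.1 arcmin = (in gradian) 2.896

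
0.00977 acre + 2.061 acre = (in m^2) 8380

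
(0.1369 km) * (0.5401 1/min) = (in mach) 0.003619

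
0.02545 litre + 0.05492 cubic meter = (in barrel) 0.3456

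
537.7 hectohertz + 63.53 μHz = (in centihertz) 5.377e+06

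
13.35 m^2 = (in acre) 0.003299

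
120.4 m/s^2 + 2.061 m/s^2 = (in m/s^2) 122.5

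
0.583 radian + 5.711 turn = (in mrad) 3.647e+04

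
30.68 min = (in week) 0.003044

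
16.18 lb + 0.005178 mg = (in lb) 16.18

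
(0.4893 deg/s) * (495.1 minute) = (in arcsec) 5.233e+07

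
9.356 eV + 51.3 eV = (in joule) 9.718e-18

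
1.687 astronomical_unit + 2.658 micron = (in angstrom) 2.524e+21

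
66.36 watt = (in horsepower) 0.08899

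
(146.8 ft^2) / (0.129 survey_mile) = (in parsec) 2.129e-18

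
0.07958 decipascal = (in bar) 7.958e-08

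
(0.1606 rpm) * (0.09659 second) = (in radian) 0.001624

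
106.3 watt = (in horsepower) 0.1426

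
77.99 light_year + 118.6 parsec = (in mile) 2.732e+15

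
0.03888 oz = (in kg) 0.001102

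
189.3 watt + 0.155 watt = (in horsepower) 0.2541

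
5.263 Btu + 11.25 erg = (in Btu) 5.263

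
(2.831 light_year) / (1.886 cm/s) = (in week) 2.348e+12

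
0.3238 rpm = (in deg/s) 1.943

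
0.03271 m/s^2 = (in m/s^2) 0.03271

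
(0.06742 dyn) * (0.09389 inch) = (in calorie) 3.843e-10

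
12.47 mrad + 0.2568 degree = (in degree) 0.9713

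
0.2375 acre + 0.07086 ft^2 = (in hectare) 0.09611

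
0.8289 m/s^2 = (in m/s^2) 0.8289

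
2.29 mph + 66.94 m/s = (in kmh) 244.7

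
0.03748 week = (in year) 0.0007188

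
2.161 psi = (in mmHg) 111.8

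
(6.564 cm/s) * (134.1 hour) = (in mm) 3.169e+07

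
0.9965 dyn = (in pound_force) 2.24e-06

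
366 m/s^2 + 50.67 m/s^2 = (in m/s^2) 416.7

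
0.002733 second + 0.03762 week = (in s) 2.275e+04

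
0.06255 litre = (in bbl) 0.0003934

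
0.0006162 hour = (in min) 0.03697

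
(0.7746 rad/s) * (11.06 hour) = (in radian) 3.084e+04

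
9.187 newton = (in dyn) 9.187e+05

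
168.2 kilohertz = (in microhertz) 1.682e+11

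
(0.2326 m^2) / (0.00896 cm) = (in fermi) 2.596e+18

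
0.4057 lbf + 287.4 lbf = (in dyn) 1.28e+08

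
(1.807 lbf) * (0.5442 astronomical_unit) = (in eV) 4.084e+30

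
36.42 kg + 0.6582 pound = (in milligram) 3.672e+07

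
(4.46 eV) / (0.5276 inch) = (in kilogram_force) 5.437e-18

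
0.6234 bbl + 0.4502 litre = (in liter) 99.56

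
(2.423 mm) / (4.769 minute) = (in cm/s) 0.0008468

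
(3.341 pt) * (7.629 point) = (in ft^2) 3.414e-05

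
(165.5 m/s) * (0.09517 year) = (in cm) 4.967e+10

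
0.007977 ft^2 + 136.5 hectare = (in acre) 337.3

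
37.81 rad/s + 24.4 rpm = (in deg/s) 2313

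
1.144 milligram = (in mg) 1.144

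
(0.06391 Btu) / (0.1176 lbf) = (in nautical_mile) 0.0696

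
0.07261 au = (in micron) 1.086e+16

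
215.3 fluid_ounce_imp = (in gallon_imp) 1.346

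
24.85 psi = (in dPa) 1.713e+06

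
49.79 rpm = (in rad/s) 5.214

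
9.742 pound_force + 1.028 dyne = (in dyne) 4.333e+06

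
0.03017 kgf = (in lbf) 0.06651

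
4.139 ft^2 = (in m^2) 0.3845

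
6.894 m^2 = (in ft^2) 74.21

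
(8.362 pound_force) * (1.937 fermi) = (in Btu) 6.829e-17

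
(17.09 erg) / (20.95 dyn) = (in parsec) 2.644e-19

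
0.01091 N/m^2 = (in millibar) 0.0001091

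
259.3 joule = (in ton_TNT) 6.197e-08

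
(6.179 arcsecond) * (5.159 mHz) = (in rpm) 1.476e-06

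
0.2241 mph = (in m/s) 0.1002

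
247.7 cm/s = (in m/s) 2.477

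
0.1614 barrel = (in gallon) 6.779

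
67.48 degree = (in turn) 0.1874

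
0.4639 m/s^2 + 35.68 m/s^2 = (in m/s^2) 36.14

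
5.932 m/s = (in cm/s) 593.2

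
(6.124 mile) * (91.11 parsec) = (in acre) 6.847e+18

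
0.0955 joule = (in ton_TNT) 2.283e-11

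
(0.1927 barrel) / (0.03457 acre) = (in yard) 0.0002395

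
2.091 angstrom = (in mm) 2.091e-07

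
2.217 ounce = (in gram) 62.85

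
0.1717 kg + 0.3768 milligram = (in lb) 0.3785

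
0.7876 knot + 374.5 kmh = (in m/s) 104.4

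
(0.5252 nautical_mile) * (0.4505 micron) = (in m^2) 0.0004382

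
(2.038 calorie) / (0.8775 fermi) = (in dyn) 9.717e+20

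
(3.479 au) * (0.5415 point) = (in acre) 2.457e+04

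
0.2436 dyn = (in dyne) 0.2436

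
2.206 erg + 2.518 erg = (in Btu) 4.477e-10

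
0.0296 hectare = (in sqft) 3186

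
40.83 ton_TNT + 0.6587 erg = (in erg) 1.708e+18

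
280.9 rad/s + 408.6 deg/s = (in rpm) 2750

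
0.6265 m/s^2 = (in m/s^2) 0.6265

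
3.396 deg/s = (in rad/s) 0.05927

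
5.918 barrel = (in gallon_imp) 207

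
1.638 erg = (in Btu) 1.553e-10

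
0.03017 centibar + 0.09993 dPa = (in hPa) 0.3018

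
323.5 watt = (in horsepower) 0.4338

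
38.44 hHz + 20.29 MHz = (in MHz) 20.29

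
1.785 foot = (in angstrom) 5.441e+09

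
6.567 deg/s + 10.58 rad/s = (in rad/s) 10.69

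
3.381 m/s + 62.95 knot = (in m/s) 35.77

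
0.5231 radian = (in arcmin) 1798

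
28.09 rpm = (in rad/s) 2.942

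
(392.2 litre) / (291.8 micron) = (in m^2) 1344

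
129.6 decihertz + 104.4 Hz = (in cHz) 1.174e+04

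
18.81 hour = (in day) 0.7837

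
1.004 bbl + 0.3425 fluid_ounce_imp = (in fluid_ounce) 5398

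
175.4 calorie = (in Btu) 0.6956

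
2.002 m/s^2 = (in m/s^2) 2.002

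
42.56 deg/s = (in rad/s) 0.7428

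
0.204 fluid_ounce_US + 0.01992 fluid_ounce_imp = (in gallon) 0.001743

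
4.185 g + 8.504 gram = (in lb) 0.02797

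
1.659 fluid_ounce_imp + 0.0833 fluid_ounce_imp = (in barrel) 0.0003114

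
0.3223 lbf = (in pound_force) 0.3223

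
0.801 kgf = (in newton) 7.855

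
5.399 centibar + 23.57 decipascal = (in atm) 0.05331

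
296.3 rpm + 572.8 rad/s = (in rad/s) 603.8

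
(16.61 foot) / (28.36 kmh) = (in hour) 0.0001785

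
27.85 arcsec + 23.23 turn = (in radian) 146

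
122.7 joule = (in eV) 7.658e+20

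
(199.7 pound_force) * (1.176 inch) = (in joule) 26.53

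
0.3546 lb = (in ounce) 5.674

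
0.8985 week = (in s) 5.434e+05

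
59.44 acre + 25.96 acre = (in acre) 85.4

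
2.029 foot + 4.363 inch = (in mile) 0.0004531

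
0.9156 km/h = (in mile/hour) 0.5689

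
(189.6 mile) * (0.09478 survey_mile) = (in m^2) 4.654e+07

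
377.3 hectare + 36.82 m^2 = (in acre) 932.3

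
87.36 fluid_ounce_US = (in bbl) 0.01625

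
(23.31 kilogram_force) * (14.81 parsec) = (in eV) 6.52e+38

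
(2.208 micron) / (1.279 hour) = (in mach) 1.408e-12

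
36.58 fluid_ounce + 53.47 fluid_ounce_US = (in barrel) 0.01675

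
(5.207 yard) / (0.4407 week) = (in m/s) 1.786e-05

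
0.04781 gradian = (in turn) 0.0001195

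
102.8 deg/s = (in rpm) 17.13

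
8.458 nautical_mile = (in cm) 1.566e+06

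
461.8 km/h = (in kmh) 461.8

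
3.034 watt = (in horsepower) 0.004069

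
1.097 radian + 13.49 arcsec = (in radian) 1.097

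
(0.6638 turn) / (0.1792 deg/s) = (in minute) 22.23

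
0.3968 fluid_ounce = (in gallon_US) 0.0031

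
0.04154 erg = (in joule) 4.154e-09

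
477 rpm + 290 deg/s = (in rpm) 525.3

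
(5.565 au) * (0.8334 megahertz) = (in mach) 2.038e+15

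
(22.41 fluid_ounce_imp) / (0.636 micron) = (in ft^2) 1.078e+04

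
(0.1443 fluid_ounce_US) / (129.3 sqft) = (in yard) 3.885e-07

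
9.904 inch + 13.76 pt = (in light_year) 2.71e-17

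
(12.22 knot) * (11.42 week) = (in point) 1.231e+11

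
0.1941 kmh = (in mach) 0.0001583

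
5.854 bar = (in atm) 5.777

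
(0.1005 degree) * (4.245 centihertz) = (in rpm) 0.000711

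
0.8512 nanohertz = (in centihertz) 8.512e-08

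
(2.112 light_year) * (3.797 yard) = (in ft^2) 7.467e+17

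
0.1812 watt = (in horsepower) 0.000243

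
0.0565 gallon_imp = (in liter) 0.2569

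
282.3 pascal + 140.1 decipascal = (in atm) 0.002924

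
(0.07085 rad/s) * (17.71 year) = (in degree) 2.267e+09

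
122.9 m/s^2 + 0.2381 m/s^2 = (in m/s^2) 123.1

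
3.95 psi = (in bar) 0.2723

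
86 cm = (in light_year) 9.09e-17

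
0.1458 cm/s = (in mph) 0.003261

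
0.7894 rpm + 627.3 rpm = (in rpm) 628.1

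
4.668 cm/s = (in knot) 0.09074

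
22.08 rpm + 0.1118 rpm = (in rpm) 22.19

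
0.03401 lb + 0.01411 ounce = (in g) 15.83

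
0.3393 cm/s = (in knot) 0.006595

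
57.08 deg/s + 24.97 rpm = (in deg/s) 206.9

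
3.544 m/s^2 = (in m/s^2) 3.544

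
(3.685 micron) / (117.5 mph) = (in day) 8.12e-13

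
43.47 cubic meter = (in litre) 4.347e+04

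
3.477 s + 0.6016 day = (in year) 0.001648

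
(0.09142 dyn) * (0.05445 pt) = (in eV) 1.096e+08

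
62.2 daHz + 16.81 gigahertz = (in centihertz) 1.681e+12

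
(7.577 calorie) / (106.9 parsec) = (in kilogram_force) 9.8e-19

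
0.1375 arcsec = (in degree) 3.819e-05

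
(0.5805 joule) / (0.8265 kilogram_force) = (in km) 7.162e-05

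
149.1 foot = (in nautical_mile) 0.02454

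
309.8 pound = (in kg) 140.5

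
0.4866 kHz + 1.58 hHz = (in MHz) 0.0006446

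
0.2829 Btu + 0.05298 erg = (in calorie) 71.34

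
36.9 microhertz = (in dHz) 0.000369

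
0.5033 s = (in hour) 0.0001398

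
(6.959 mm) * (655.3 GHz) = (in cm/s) 4.56e+11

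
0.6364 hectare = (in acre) 1.573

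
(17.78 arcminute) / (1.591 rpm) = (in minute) 0.0005174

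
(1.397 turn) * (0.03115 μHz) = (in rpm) 2.611e-06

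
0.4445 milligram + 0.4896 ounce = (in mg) 1.388e+04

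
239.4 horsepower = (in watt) 1.785e+05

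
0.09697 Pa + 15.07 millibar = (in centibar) 1.507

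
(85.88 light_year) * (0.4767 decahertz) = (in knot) 7.529e+18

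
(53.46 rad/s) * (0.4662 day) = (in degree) 1.234e+08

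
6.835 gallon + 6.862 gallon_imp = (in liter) 57.07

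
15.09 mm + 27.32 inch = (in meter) 0.709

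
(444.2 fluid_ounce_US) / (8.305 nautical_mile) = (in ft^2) 9.193e-06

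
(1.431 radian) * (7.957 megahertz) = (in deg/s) 6.524e+08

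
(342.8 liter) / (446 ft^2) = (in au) 5.53e-14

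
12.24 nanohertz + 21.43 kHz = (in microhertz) 2.143e+10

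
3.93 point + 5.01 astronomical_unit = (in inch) 2.951e+13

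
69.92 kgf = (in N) 685.7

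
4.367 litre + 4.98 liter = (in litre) 9.347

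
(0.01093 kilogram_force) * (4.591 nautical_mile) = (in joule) 911.4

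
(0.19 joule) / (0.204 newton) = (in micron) 9.314e+05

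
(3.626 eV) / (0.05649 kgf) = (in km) 1.049e-21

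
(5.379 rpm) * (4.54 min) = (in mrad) 1.534e+05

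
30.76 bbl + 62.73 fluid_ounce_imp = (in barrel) 30.77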